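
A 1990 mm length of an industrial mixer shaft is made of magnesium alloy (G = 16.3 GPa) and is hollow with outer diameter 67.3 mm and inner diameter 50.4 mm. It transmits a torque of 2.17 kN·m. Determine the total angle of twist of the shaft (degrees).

J = π(d_o⁴ − d_i⁴)/32 = π(0.0673⁴ − 0.0504⁴)/32 = 1.381×10^-6 m⁴.
θ = T·L/(G·J) = 2170 × 1.99 / (16.3×10⁹ × 1.381×10^-6) = 0.1919 rad.

11.0°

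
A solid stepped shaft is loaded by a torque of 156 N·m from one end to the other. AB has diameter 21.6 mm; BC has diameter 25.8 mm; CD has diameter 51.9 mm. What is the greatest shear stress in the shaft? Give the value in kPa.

Under the same torque, τ_max = 16T/(πd³) is largest where d is smallest — segment AB (d = 21.6 mm).
τ_max = 16·156.0/(π·(0.0216)³) = 7.884×10^7 Pa.

78800 kPa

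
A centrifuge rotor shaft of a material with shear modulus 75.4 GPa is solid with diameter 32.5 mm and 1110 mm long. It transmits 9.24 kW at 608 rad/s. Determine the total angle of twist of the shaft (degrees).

0.117°

ω = 608 rad/s, so T = P/ω = 9.24×10³ / 608.0 = 15.20 N·m.
J = πd⁴/32 = π(0.0325)⁴/32 = 1.095×10^-7 m⁴.
θ = T·L/(G·J) = 15.20 × 1.11 / (75.4×10⁹ × 1.095×10^-7) = 2.043×10^-3 rad.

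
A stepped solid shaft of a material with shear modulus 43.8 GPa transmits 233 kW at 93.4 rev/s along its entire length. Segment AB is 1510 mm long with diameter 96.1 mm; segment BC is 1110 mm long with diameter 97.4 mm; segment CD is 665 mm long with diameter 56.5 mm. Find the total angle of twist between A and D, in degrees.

ω = 2π·93.4 = 586.8 rad/s, so T = P/ω = 233×10³ / 586.8 = 397.0 N·m.
J_AB = π(0.0961)⁴/32 = 8.37×10^-6 m⁴; J_BC = π(0.0974)⁴/32 = 8.84×10^-6 m⁴; J_CD = π(0.0565)⁴/32 = 1.00×10^-6 m⁴.
θ = (T/G)·Σ L_i/J_i = (397.0/43.8×10⁹)·(1.51/8.37×10^-6 + 1.11/8.84×10^-6 + 0.665/1.00×10^-6) = 8.799×10^-3 rad.

0.504°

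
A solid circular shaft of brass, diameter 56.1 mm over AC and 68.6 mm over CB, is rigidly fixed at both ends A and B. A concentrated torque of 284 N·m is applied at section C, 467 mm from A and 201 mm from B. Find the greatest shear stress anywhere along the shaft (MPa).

Compatibility: T_A·a/J_AC = T_B·b/J_CB with T_A + T_B = T₀.
J_AC = 9.72×10^-7 m⁴, J_CB = 2.17×10^-6 m⁴, so T_A = T₀·(J_AC/a)/((J_AC/a)+(J_CB/b)) = 45.85 N·m, T_B = 238.2 N·m.
τ in each portion: τ_AC = 1.32×10^6 Pa, τ_CB = 3.76×10^6 Pa; maximum is in CB.
τ_max = T_CB·r/J = 238.2·0.0343/2.17×10^-6 = 3.757×10^6 Pa.

3.76 MPa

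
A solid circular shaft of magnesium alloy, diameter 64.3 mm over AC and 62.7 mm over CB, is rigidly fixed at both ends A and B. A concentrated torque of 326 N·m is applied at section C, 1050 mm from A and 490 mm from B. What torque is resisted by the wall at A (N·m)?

111 N·m

Compatibility: T_A·a/J_AC = T_B·b/J_CB with T_A + T_B = T₀.
J_AC = 1.68×10^-6 m⁴, J_CB = 1.52×10^-6 m⁴, so T_A = T₀·(J_AC/a)/((J_AC/a)+(J_CB/b)) = 111.0 N·m, T_B = 215.0 N·m.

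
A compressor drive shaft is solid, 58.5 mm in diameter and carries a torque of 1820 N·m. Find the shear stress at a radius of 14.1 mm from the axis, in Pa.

J = πd⁴/32 = π(0.0585)⁴/32 = 1.150×10^-6 m⁴.
Shear stress varies linearly with radius: τ = T·r/J = 1820 × 0.0141 / 1.150×10^-6 = 2.232×10^7 Pa.

2.23e7 Pa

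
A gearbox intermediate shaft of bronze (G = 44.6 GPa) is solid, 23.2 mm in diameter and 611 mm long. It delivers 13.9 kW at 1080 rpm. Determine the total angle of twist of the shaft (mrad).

ω = 2π·1080/60 = 113.1 rad/s, so T = P/ω = 13.9×10³ / 113.1 = 122.9 N·m.
J = πd⁴/32 = π(0.0232)⁴/32 = 2.844×10^-8 m⁴.
θ = T·L/(G·J) = 122.9 × 0.611 / (44.6×10⁹ × 2.844×10^-8) = 0.05920 rad.

59.2 mrad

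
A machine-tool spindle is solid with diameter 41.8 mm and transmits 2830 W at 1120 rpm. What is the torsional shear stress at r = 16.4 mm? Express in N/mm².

ω = 2π·1120/60 = 117.3 rad/s, so T = P/ω = 2830 / 117.3 = 24.13 N·m.
J = πd⁴/32 = π(0.0418)⁴/32 = 2.997×10^-7 m⁴.
Shear stress varies linearly with radius: τ = T·r/J = 24.13 × 0.0164 / 2.997×10^-7 = 1.320×10^6 Pa.

1.32 N/mm²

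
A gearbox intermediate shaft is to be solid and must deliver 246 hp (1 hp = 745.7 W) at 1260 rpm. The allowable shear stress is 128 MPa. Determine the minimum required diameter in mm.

ω = 2π·1260/60 = 131.9 rad/s, so T = P/ω = 246×745.7 / 131.9 = 1390 N·m.
For a solid shaft τ_max = 16T/(πd³), so d = (16T/(π τ_allow))^(1/3) = (16·1390/(π·1.28×10^8))^(1/3) = 0.03810 m.

38.1 mm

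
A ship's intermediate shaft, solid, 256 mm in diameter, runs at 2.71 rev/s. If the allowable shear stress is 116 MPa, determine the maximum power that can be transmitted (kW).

6510 kW

J = πd⁴/32 = π(0.256)⁴/32 = 4.217×10^-4 m⁴.
T_max = τ_allow·J/r = 1.16×10^8 × 4.217×10^-4 / 0.128 = 382100 N·m.
ω = 2π·2.71 = 17.03 rad/s, so P_max = T_max·ω = 6.507×10^6 W.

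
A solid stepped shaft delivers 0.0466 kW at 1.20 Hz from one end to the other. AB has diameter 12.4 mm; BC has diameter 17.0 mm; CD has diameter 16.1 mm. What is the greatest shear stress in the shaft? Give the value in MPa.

ω = 2π·1.20 = 7.540 rad/s, so T = P/ω = 0.0466×10³ / 7.540 = 6.181 N·m.
Under the same torque, τ_max = 16T/(πd³) is largest where d is smallest — segment AB (d = 12.4 mm).
τ_max = 16·6.181/(π·(0.0124)³) = 1.651×10^7 Pa.

16.5 MPa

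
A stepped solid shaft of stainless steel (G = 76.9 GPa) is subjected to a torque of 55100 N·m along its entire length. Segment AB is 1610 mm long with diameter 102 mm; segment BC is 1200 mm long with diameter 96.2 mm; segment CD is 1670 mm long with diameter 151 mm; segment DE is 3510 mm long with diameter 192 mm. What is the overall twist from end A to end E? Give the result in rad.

0.253 rad

J_AB = π(0.102)⁴/32 = 1.06×10^-5 m⁴; J_BC = π(0.0962)⁴/32 = 8.41×10^-6 m⁴; J_CD = π(0.151)⁴/32 = 5.10×10^-5 m⁴; J_DE = π(0.192)⁴/32 = 1.33×10^-4 m⁴.
θ = (T/G)·Σ L_i/J_i = (55100/76.9×10⁹)·(1.61/1.06×10^-5 + 1.20/8.41×10^-6 + 1.67/5.10×10^-5 + 3.51/1.33×10^-4) = 0.2531 rad.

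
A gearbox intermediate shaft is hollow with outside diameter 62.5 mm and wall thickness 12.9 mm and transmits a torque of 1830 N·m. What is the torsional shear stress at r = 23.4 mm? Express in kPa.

32400 kPa

J = π(d_o⁴ − d_i⁴)/32 = π(0.0625⁴ − 0.0367⁴)/32 = 1.320×10^-6 m⁴.
Shear stress varies linearly with radius: τ = T·r/J = 1830 × 0.0234 / 1.320×10^-6 = 3.244×10^7 Pa.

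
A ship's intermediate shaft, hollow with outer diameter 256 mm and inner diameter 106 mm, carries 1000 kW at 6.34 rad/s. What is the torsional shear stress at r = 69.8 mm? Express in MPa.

ω = 6.34 rad/s, so T = P/ω = 1000×10³ / 6.340 = 157700 N·m.
J = π(d_o⁴ − d_i⁴)/32 = π(0.256⁴ − 0.106⁴)/32 = 4.093×10^-4 m⁴.
Shear stress varies linearly with radius: τ = T·r/J = 157700 × 0.0698 / 4.093×10^-4 = 2.690×10^7 Pa.

26.9 MPa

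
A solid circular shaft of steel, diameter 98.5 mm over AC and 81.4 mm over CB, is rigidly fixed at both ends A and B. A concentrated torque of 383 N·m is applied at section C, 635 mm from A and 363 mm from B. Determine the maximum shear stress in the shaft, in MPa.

1.62 MPa

Compatibility: T_A·a/J_AC = T_B·b/J_CB with T_A + T_B = T₀.
J_AC = 9.24×10^-6 m⁴, J_CB = 4.31×10^-6 m⁴, so T_A = T₀·(J_AC/a)/((J_AC/a)+(J_CB/b)) = 210.9 N·m, T_B = 172.1 N·m.
τ in each portion: τ_AC = 1.12×10^6 Pa, τ_CB = 1.62×10^6 Pa; maximum is in CB.
τ_max = T_CB·r/J = 172.1·0.0407/4.31×10^-6 = 1.625×10^6 Pa.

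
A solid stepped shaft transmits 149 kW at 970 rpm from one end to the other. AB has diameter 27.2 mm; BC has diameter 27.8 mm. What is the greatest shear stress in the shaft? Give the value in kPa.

371000 kPa

ω = 2π·970/60 = 101.6 rad/s, so T = P/ω = 149×10³ / 101.6 = 1467 N·m.
Under the same torque, τ_max = 16T/(πd³) is largest where d is smallest — segment AB (d = 27.2 mm).
τ_max = 16·1467/(π·(0.0272)³) = 3.712×10^8 Pa.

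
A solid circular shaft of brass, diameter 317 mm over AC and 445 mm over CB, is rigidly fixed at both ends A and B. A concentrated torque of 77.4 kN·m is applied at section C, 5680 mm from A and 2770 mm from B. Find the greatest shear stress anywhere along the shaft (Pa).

3.97e6 Pa

Compatibility: T_A·a/J_AC = T_B·b/J_CB with T_A + T_B = T₀.
J_AC = 9.91×10^-4 m⁴, J_CB = 3.85×10^-3 m⁴, so T_A = T₀·(J_AC/a)/((J_AC/a)+(J_CB/b)) = 8636 N·m, T_B = 68760 N·m.
τ in each portion: τ_AC = 1.38×10^6 Pa, τ_CB = 3.97×10^6 Pa; maximum is in CB.
τ_max = T_CB·r/J = 68760·0.223/3.85×10^-3 = 3.974×10^6 Pa.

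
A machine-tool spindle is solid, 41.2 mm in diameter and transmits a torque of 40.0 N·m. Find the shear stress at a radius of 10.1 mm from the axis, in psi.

J = πd⁴/32 = π(0.0412)⁴/32 = 2.829×10^-7 m⁴.
Shear stress varies linearly with radius: τ = T·r/J = 40.00 × 0.0101 / 2.829×10^-7 = 1.428×10^6 Pa.

207 psi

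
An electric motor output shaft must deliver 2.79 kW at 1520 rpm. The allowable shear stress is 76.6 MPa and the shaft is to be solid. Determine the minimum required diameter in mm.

10.5 mm

ω = 2π·1520/60 = 159.2 rad/s, so T = P/ω = 2.79×10³ / 159.2 = 17.53 N·m.
For a solid shaft τ_max = 16T/(πd³), so d = (16T/(π τ_allow))^(1/3) = (16·17.53/(π·7.66×10^7))^(1/3) = 0.01052 m.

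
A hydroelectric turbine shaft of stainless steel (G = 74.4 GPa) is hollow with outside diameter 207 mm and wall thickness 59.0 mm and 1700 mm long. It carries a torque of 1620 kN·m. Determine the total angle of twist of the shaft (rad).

0.213 rad

J = π(d_o⁴ − d_i⁴)/32 = π(0.207⁴ − 0.0890⁴)/32 = 1.741×10^-4 m⁴.
θ = T·L/(G·J) = 1.620e6 × 1.70 / (74.4×10⁹ × 1.741×10^-4) = 0.2126 rad.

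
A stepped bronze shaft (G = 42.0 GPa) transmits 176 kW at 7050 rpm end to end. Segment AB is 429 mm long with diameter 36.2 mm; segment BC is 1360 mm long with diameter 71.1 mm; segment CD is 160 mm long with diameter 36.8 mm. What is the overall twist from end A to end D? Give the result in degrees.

ω = 2π·7050/60 = 738.3 rad/s, so T = P/ω = 176×10³ / 738.3 = 238.4 N·m.
J_AB = π(0.0362)⁴/32 = 1.69×10^-7 m⁴; J_BC = π(0.0711)⁴/32 = 2.51×10^-6 m⁴; J_CD = π(0.0368)⁴/32 = 1.80×10^-7 m⁴.
θ = (T/G)·Σ L_i/J_i = (238.4/42.0×10⁹)·(0.429/1.69×10^-7 + 1.36/2.51×10^-6 + 0.160/1.80×10^-7) = 0.02256 rad.

1.29°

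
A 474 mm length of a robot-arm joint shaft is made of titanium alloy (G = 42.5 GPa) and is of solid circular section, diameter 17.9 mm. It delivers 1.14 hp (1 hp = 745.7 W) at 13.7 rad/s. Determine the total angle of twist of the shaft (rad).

ω = 13.7 rad/s, so T = P/ω = 1.14×745.7 / 13.70 = 62.05 N·m.
J = πd⁴/32 = π(0.0179)⁴/32 = 1.008×10^-8 m⁴.
θ = T·L/(G·J) = 62.05 × 0.474 / (42.5×10⁹ × 1.008×10^-8) = 0.06866 rad.

0.0687 rad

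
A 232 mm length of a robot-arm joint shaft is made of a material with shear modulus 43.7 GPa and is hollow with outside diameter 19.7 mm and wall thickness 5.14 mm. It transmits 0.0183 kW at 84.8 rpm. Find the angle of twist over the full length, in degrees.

ω = 2π·84.8/60 = 8.880 rad/s, so T = P/ω = 0.0183×10³ / 8.880 = 2.061 N·m.
J = π(d_o⁴ − d_i⁴)/32 = π(0.0197⁴ − 0.00942⁴)/32 = 1.401×10^-8 m⁴.
θ = T·L/(G·J) = 2.061 × 0.232 / (43.7×10⁹ × 1.401×10^-8) = 7.807×10^-4 rad.

0.0447°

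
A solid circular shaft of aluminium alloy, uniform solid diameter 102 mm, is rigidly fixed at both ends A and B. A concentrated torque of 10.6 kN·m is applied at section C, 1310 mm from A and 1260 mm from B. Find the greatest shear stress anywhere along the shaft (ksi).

3.76 ksi

With uniform GJ and both ends fixed, compatibility θ_AC = θ_CB gives T_A·a = T_B·b, together with T_A + T_B = T₀.
T_A = T₀·b/(a+b) = 10600·1260/2570 = 5197 N·m; T_B = 5403 N·m.
τ in each portion: τ_AC = 2.49×10^7 Pa, τ_CB = 2.59×10^7 Pa; maximum is in CB.
τ_max = T_CB·r/J = 5403·0.0510/1.06×10^-5 = 2.593×10^7 Pa.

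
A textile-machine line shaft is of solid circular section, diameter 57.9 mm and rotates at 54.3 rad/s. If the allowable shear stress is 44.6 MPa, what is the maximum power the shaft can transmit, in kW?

J = πd⁴/32 = π(0.0579)⁴/32 = 1.103×10^-6 m⁴.
T_max = τ_allow·J/r = 4.46×10^7 × 1.103×10^-6 / 0.0290 = 1700 N·m.
ω = 54.3 rad/s, so P_max = T_max·ω = 9.230×10^4 W.

92.3 kW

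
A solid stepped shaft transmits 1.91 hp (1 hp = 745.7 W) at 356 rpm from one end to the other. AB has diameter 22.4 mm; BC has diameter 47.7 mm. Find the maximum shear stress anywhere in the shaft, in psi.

2510 psi

ω = 2π·356/60 = 37.28 rad/s, so T = P/ω = 1.91×745.7 / 37.28 = 38.20 N·m.
Under the same torque, τ_max = 16T/(πd³) is largest where d is smallest — segment AB (d = 22.4 mm).
τ_max = 16·38.20/(π·(0.0224)³) = 1.731×10^7 Pa.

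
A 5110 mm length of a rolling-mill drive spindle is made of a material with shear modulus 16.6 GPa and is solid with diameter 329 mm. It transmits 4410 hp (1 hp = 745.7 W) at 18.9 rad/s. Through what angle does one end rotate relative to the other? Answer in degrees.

2.67°

ω = 18.9 rad/s, so T = P/ω = 4410×745.7 / 18.90 = 174000 N·m.
J = πd⁴/32 = π(0.329)⁴/32 = 1.150×10^-3 m⁴.
θ = T·L/(G·J) = 174000 × 5.11 / (16.6×10⁹ × 1.150×10^-3) = 0.04657 rad.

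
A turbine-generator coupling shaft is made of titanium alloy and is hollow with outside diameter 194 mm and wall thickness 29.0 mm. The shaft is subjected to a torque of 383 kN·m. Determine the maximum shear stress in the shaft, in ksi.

J = π(d_o⁴ − d_i⁴)/32 = π(0.194⁴ − 0.136⁴)/32 = 1.055×10^-4 m⁴.
τ_max = T·r/J = 383000 × 0.0970 / 1.055×10^-4 = 3.522×10^8 Pa.

51.1 ksi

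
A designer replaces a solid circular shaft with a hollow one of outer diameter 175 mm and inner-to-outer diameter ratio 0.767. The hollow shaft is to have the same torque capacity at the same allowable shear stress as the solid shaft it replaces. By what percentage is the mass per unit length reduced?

45.4 %

Equal τ_max and T ⇒ the solid shaft needs d_s³ = d_o³(1−k⁴), so d_s = 175·(1−0.767⁴)^(1/3) = 151.9 mm.
Area ratio A_h/A_s = d_o²(1−k²)/d_s² = (1−k²)/(1−k⁴)^(2/3) = 0.5465.
Mass saving = 1 − 0.5465 = 45.4 %.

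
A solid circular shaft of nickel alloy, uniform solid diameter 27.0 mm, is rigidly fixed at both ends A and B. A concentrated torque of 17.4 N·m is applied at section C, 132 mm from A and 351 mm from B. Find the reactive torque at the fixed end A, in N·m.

12.6 N·m

With uniform GJ and both ends fixed, compatibility θ_AC = θ_CB gives T_A·a = T_B·b, together with T_A + T_B = T₀.
T_A = T₀·b/(a+b) = 17.40·351/483.0 = 12.64 N·m; T_B = 4.755 N·m.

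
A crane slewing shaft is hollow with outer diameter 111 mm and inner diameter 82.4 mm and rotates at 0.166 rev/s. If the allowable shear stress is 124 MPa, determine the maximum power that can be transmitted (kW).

J = π(d_o⁴ − d_i⁴)/32 = π(0.111⁴ − 0.0824⁴)/32 = 1.038×10^-5 m⁴.
T_max = τ_allow·J/r = 1.24×10^8 × 1.038×10^-5 / 0.0555 = 23190 N·m.
ω = 2π·0.166 = 1.043 rad/s, so P_max = T_max·ω = 2.418×10^4 W.

24.2 kW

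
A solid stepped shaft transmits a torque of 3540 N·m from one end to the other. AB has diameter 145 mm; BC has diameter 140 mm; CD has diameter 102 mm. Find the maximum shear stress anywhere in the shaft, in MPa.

17.0 MPa

Under the same torque, τ_max = 16T/(πd³) is largest where d is smallest — segment CD (d = 102 mm).
τ_max = 16·3540/(π·(0.102)³) = 1.699×10^7 Pa.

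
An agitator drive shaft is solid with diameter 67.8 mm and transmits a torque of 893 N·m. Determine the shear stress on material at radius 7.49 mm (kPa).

J = πd⁴/32 = π(0.0678)⁴/32 = 2.075×10^-6 m⁴.
Shear stress varies linearly with radius: τ = T·r/J = 893.0 × 0.00749 / 2.075×10^-6 = 3.224×10^6 Pa.

3220 kPa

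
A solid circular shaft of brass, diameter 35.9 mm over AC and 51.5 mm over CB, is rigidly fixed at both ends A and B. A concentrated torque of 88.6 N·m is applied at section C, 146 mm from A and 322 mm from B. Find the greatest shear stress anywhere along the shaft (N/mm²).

3.34 N/mm²

Compatibility: T_A·a/J_AC = T_B·b/J_CB with T_A + T_B = T₀.
J_AC = 1.63×10^-7 m⁴, J_CB = 6.91×10^-7 m⁴, so T_A = T₀·(J_AC/a)/((J_AC/a)+(J_CB/b)) = 30.34 N·m, T_B = 58.26 N·m.
τ in each portion: τ_AC = 3.34×10^6 Pa, τ_CB = 2.17×10^6 Pa; maximum is in AC.
τ_max = T_AC·r/J = 30.34·0.0180/1.63×10^-7 = 3.340×10^6 Pa.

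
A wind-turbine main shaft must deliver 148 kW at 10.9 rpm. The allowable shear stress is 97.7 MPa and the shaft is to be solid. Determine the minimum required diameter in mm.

ω = 2π·10.9/60 = 1.141 rad/s, so T = P/ω = 148×10³ / 1.141 = 129700 N·m.
For a solid shaft τ_max = 16T/(πd³), so d = (16T/(π τ_allow))^(1/3) = (16·129700/(π·9.77×10^7))^(1/3) = 0.1891 m.

189 mm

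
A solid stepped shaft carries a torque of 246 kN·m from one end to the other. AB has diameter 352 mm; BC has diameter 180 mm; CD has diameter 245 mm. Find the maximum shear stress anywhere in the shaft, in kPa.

Under the same torque, τ_max = 16T/(πd³) is largest where d is smallest — segment BC (d = 180 mm).
τ_max = 16·246000/(π·(0.180)³) = 2.148×10^8 Pa.

215000 kPa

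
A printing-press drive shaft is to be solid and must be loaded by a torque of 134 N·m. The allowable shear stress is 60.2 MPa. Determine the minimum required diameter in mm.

22.5 mm

For a solid shaft τ_max = 16T/(πd³), so d = (16T/(π τ_allow))^(1/3) = (16·134.0/(π·6.02×10^7))^(1/3) = 0.02246 m.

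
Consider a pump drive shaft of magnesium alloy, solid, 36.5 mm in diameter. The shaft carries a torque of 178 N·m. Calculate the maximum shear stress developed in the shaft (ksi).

2.70 ksi

J = πd⁴/32 = π(0.0365)⁴/32 = 1.742×10^-7 m⁴.
τ_max = T·r/J = 178.0 × 0.0182 / 1.742×10^-7 = 1.864×10^7 Pa.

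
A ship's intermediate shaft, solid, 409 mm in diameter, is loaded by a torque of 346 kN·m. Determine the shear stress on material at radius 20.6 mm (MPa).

J = πd⁴/32 = π(0.409)⁴/32 = 2.747×10^-3 m⁴.
Shear stress varies linearly with radius: τ = T·r/J = 346000 × 0.0206 / 2.747×10^-3 = 2.594×10^6 Pa.

2.59 MPa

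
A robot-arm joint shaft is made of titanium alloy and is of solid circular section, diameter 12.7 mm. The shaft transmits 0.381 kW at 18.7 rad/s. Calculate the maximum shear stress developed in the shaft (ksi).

7.35 ksi

ω = 18.7 rad/s, so T = P/ω = 0.381×10³ / 18.70 = 20.37 N·m.
J = πd⁴/32 = π(0.0127)⁴/32 = 2.554×10^-9 m⁴.
τ_max = T·r/J = 20.37 × 0.00635 / 2.554×10^-9 = 5.066×10^7 Pa.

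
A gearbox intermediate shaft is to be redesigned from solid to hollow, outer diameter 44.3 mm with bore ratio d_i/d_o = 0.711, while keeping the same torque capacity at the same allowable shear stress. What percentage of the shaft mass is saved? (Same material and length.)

Equal τ_max and T ⇒ the solid shaft needs d_s³ = d_o³(1−k⁴), so d_s = 44.3·(1−0.711⁴)^(1/3) = 40.15 mm.
Area ratio A_h/A_s = d_o²(1−k²)/d_s² = (1−k²)/(1−k⁴)^(2/3) = 0.6020.
Mass saving = 1 − 0.6020 = 39.8 %.

39.8 %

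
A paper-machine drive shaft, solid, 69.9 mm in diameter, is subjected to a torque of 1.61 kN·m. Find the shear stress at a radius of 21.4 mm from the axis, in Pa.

J = πd⁴/32 = π(0.0699)⁴/32 = 2.344×10^-6 m⁴.
Shear stress varies linearly with radius: τ = T·r/J = 1610 × 0.0214 / 2.344×10^-6 = 1.470×10^7 Pa.

1.47e7 Pa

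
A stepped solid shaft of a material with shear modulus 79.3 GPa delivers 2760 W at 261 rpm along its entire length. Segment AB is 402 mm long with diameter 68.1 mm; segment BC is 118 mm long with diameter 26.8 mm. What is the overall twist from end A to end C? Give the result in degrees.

ω = 2π·261/60 = 27.33 rad/s, so T = P/ω = 2760 / 27.33 = 101.0 N·m.
J_AB = π(0.0681)⁴/32 = 2.11×10^-6 m⁴; J_BC = π(0.0268)⁴/32 = 5.06×10^-8 m⁴.
θ = (T/G)·Σ L_i/J_i = (101.0/79.3×10⁹)·(0.402/2.11×10^-6 + 0.118/5.06×10^-8) = 3.209×10^-3 rad.

0.184°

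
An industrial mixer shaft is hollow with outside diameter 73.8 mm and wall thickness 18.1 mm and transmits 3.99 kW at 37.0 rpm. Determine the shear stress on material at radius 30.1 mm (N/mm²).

ω = 2π·37.0/60 = 3.875 rad/s, so T = P/ω = 3.99×10³ / 3.875 = 1030 N·m.
J = π(d_o⁴ − d_i⁴)/32 = π(0.0738⁴ − 0.0376⁴)/32 = 2.716×10^-6 m⁴.
Shear stress varies linearly with radius: τ = T·r/J = 1030 × 0.0301 / 2.716×10^-6 = 1.141×10^7 Pa.

11.4 N/mm²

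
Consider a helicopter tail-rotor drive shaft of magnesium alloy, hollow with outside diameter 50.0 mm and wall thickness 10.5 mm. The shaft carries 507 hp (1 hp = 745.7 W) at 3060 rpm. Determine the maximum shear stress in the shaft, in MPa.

54.2 MPa

ω = 2π·3060/60 = 320.4 rad/s, so T = P/ω = 507×745.7 / 320.4 = 1180 N·m.
J = π(d_o⁴ − d_i⁴)/32 = π(0.0500⁴ − 0.0290⁴)/32 = 5.442×10^-7 m⁴.
τ_max = T·r/J = 1180 × 0.0250 / 5.442×10^-7 = 5.420×10^7 Pa.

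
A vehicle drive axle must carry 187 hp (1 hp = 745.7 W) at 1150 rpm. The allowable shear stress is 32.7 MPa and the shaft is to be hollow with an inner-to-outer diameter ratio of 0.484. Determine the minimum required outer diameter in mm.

57.6 mm

ω = 2π·1150/60 = 120.4 rad/s, so T = P/ω = 187×745.7 / 120.4 = 1158 N·m.
For a hollow shaft with d_i/d_o = 0.484: τ_max = 16T/(π d_o³ (1−k⁴)), so d_o = [16T/(π τ_allow (1−k⁴))]^(1/3) = [16·1158/(π·3.27×10^7·0.9451)]^(1/3) = 0.05757 m.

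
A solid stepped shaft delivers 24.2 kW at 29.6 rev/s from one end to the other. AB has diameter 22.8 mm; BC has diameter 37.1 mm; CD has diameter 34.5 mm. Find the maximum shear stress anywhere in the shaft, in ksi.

ω = 2π·29.6 = 186.0 rad/s, so T = P/ω = 24.2×10³ / 186.0 = 130.1 N·m.
Under the same torque, τ_max = 16T/(πd³) is largest where d is smallest — segment AB (d = 22.8 mm).
τ_max = 16·130.1/(π·(0.0228)³) = 5.591×10^7 Pa.

8.11 ksi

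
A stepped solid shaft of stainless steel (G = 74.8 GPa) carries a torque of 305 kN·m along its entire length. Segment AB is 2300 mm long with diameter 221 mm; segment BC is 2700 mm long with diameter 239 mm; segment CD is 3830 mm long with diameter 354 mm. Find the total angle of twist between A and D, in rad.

J_AB = π(0.221)⁴/32 = 2.34×10^-4 m⁴; J_BC = π(0.239)⁴/32 = 3.20×10^-4 m⁴; J_CD = π(0.354)⁴/32 = 1.54×10^-3 m⁴.
θ = (T/G)·Σ L_i/J_i = (305000/74.8×10⁹)·(2.30/2.34×10^-4 + 2.70/3.20×10^-4 + 3.83/1.54×10^-3) = 0.08454 rad.

0.0845 rad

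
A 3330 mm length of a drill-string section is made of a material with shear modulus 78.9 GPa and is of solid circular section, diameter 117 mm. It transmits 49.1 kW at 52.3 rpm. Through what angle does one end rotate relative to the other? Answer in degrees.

ω = 2π·52.3/60 = 5.477 rad/s, so T = P/ω = 49.1×10³ / 5.477 = 8965 N·m.
J = πd⁴/32 = π(0.117)⁴/32 = 1.840×10^-5 m⁴.
θ = T·L/(G·J) = 8965 × 3.33 / (78.9×10⁹ × 1.840×10^-5) = 0.02057 rad.

1.18°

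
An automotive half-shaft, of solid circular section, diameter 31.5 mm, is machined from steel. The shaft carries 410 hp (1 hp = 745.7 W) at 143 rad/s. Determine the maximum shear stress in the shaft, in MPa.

ω = 143 rad/s, so T = P/ω = 410×745.7 / 143.0 = 2138 N·m.
J = πd⁴/32 = π(0.0315)⁴/32 = 9.666×10^-8 m⁴.
τ_max = T·r/J = 2138 × 0.0158 / 9.666×10^-8 = 3.484×10^8 Pa.

348 MPa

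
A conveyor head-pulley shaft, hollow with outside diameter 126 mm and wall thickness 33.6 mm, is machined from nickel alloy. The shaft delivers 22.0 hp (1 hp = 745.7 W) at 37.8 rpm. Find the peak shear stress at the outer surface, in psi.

ω = 2π·37.8/60 = 3.958 rad/s, so T = P/ω = 22.0×745.7 / 3.958 = 4144 N·m.
J = π(d_o⁴ − d_i⁴)/32 = π(0.126⁴ − 0.0588⁴)/32 = 2.357×10^-5 m⁴.
τ_max = T·r/J = 4144 × 0.0630 / 2.357×10^-5 = 1.108×10^7 Pa.

1610 psi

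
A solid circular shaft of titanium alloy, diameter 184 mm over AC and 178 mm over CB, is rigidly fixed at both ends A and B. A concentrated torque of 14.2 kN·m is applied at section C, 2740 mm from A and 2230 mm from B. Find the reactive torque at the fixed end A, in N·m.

6840 N·m

Compatibility: T_A·a/J_AC = T_B·b/J_CB with T_A + T_B = T₀.
J_AC = 1.13×10^-4 m⁴, J_CB = 9.86×10^-5 m⁴, so T_A = T₀·(J_AC/a)/((J_AC/a)+(J_CB/b)) = 6840 N·m, T_B = 7360 N·m.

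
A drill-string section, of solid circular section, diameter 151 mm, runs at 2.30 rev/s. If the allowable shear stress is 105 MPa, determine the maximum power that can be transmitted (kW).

J = πd⁴/32 = π(0.151)⁴/32 = 5.104×10^-5 m⁴.
T_max = τ_allow·J/r = 1.05×10^8 × 5.104×10^-5 / 0.0755 = 70980 N·m.
ω = 2π·2.30 = 14.45 rad/s, so P_max = T_max·ω = 1.026×10^6 W.

1030 kW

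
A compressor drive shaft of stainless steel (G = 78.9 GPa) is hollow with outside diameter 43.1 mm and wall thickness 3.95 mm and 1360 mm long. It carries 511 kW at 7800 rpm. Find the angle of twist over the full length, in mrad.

ω = 2π·7800/60 = 816.8 rad/s, so T = P/ω = 511×10³ / 816.8 = 625.6 N·m.
J = π(d_o⁴ − d_i⁴)/32 = π(0.0431⁴ − 0.0352⁴)/32 = 1.881×10^-7 m⁴.
θ = T·L/(G·J) = 625.6 × 1.36 / (78.9×10⁹ × 1.881×10^-7) = 0.05734 rad.

57.3 mrad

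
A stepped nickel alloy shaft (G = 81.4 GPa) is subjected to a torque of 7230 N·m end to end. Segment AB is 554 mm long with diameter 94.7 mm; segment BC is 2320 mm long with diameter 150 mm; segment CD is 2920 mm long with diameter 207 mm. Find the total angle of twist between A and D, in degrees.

0.677°

J_AB = π(0.0947)⁴/32 = 7.90×10^-6 m⁴; J_BC = π(0.150)⁴/32 = 4.97×10^-5 m⁴; J_CD = π(0.207)⁴/32 = 1.80×10^-4 m⁴.
θ = (T/G)·Σ L_i/J_i = (7230/81.4×10⁹)·(0.554/7.90×10^-6 + 2.32/4.97×10^-5 + 2.92/1.80×10^-4) = 0.01182 rad.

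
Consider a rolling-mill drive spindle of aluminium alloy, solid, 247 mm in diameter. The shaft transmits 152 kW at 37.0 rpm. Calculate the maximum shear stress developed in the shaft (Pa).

ω = 2π·37.0/60 = 3.875 rad/s, so T = P/ω = 152×10³ / 3.875 = 39230 N·m.
J = πd⁴/32 = π(0.247)⁴/32 = 3.654×10^-4 m⁴.
τ_max = T·r/J = 39230 × 0.123 / 3.654×10^-4 = 1.326×10^7 Pa.

1.33e7 Pa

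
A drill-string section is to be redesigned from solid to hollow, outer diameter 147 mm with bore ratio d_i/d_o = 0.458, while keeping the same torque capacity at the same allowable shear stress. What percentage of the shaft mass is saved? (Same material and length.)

18.6 %

Equal τ_max and T ⇒ the solid shaft needs d_s³ = d_o³(1−k⁴), so d_s = 147·(1−0.458⁴)^(1/3) = 144.8 mm.
Area ratio A_h/A_s = d_o²(1−k²)/d_s² = (1−k²)/(1−k⁴)^(2/3) = 0.8143.
Mass saving = 1 − 0.8143 = 18.6 %.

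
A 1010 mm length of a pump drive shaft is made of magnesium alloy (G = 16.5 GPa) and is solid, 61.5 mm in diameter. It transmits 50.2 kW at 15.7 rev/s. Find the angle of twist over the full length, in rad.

0.0222 rad

ω = 2π·15.7 = 98.65 rad/s, so T = P/ω = 50.2×10³ / 98.65 = 508.9 N·m.
J = πd⁴/32 = π(0.0615)⁴/32 = 1.404×10^-6 m⁴.
θ = T·L/(G·J) = 508.9 × 1.01 / (16.5×10⁹ × 1.404×10^-6) = 0.02218 rad.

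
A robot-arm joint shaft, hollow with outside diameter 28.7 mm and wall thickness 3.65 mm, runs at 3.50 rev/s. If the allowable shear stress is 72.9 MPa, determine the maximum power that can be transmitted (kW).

J = π(d_o⁴ − d_i⁴)/32 = π(0.0287⁴ − 0.0214⁴)/32 = 4.602×10^-8 m⁴.
T_max = τ_allow·J/r = 7.29×10^7 × 4.602×10^-8 / 0.0143 = 233.8 N·m.
ω = 2π·3.50 = 21.99 rad/s, so P_max = T_max·ω = 5141 W.

5.14 kW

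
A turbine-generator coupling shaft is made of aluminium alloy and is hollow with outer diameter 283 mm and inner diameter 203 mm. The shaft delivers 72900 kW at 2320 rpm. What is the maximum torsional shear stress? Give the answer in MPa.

91.7 MPa

ω = 2π·2320/60 = 242.9 rad/s, so T = P/ω = 72900×10³ / 242.9 = 300100 N·m.
J = π(d_o⁴ − d_i⁴)/32 = π(0.283⁴ − 0.203⁴)/32 = 4.630×10^-4 m⁴.
τ_max = T·r/J = 300100 × 0.141 / 4.630×10^-4 = 9.170×10^7 Pa.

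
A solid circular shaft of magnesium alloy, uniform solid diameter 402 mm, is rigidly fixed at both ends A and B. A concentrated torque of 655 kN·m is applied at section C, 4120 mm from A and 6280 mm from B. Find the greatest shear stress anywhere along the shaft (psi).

4500 psi

With uniform GJ and both ends fixed, compatibility θ_AC = θ_CB gives T_A·a = T_B·b, together with T_A + T_B = T₀.
T_A = T₀·b/(a+b) = 655000·6280/10400 = 395500 N·m; T_B = 259500 N·m.
τ in each portion: τ_AC = 3.10×10^7 Pa, τ_CB = 2.03×10^7 Pa; maximum is in AC.
τ_max = T_AC·r/J = 395500·0.201/2.56×10^-3 = 3.101×10^7 Pa.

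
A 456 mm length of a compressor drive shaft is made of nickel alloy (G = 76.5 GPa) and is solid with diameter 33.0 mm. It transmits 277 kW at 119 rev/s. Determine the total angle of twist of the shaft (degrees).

1.09°

ω = 2π·119 = 747.7 rad/s, so T = P/ω = 277×10³ / 747.7 = 370.5 N·m.
J = πd⁴/32 = π(0.0330)⁴/32 = 1.164×10^-7 m⁴.
θ = T·L/(G·J) = 370.5 × 0.456 / (76.5×10⁹ × 1.164×10^-7) = 0.01897 rad.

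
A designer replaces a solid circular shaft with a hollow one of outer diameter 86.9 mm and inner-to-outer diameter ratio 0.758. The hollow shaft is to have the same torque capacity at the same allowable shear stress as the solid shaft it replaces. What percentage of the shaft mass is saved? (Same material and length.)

44.4 %

Equal τ_max and T ⇒ the solid shaft needs d_s³ = d_o³(1−k⁴), so d_s = 86.9·(1−0.758⁴)^(1/3) = 76.04 mm.
Area ratio A_h/A_s = d_o²(1−k²)/d_s² = (1−k²)/(1−k⁴)^(2/3) = 0.5557.
Mass saving = 1 − 0.5557 = 44.4 %.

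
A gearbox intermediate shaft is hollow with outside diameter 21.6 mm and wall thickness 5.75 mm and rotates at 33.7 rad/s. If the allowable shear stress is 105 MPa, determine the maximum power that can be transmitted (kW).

J = π(d_o⁴ − d_i⁴)/32 = π(0.0216⁴ − 0.0101⁴)/32 = 2.035×10^-8 m⁴.
T_max = τ_allow·J/r = 1.05×10^8 × 2.035×10^-8 / 0.0108 = 197.8 N·m.
ω = 33.7 rad/s, so P_max = T_max·ω = 6667 W.

6.67 kW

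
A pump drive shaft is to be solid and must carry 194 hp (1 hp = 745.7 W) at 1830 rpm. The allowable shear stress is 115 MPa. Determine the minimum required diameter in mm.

32.2 mm

ω = 2π·1830/60 = 191.6 rad/s, so T = P/ω = 194×745.7 / 191.6 = 754.9 N·m.
For a solid shaft τ_max = 16T/(πd³), so d = (16T/(π τ_allow))^(1/3) = (16·754.9/(π·1.15×10^8))^(1/3) = 0.03221 m.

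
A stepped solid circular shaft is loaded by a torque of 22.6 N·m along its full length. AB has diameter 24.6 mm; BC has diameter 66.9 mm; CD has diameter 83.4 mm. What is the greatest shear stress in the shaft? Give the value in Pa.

7.73e6 Pa

Under the same torque, τ_max = 16T/(πd³) is largest where d is smallest — segment AB (d = 24.6 mm).
τ_max = 16·22.60/(π·(0.0246)³) = 7.732×10^6 Pa.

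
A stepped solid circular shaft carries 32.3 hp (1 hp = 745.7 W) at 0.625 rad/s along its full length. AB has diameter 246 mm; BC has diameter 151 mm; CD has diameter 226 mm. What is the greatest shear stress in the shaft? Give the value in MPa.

57.0 MPa

ω = 0.625 rad/s, so T = P/ω = 32.3×745.7 / 0.6250 = 38540 N·m.
Under the same torque, τ_max = 16T/(πd³) is largest where d is smallest — segment BC (d = 151 mm).
τ_max = 16·38540/(π·(0.151)³) = 5.701×10^7 Pa.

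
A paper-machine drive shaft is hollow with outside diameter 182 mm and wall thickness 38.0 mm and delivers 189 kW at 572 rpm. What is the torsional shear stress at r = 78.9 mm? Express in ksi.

0.379 ksi

ω = 2π·572/60 = 59.90 rad/s, so T = P/ω = 189×10³ / 59.90 = 3155 N·m.
J = π(d_o⁴ − d_i⁴)/32 = π(0.182⁴ − 0.106⁴)/32 = 9.532×10^-5 m⁴.
Shear stress varies linearly with radius: τ = T·r/J = 3155 × 0.0789 / 9.532×10^-5 = 2.612×10^6 Pa.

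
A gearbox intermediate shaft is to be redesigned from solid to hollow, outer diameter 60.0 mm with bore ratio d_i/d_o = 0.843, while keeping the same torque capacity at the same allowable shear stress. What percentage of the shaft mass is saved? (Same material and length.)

53.8 %

Equal τ_max and T ⇒ the solid shaft needs d_s³ = d_o³(1−k⁴), so d_s = 60.0·(1−0.843⁴)^(1/3) = 47.46 mm.
Area ratio A_h/A_s = d_o²(1−k²)/d_s² = (1−k²)/(1−k⁴)^(2/3) = 0.4624.
Mass saving = 1 − 0.4624 = 53.8 %.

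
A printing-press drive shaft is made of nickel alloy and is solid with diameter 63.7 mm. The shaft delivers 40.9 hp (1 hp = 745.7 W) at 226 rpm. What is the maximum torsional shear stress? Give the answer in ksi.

3.68 ksi

ω = 2π·226/60 = 23.67 rad/s, so T = P/ω = 40.9×745.7 / 23.67 = 1289 N·m.
J = πd⁴/32 = π(0.0637)⁴/32 = 1.616×10^-6 m⁴.
τ_max = T·r/J = 1289 × 0.0319 / 1.616×10^-6 = 2.539×10^7 Pa.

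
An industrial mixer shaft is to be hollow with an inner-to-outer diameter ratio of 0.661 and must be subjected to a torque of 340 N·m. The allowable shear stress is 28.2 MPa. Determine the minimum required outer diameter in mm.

42.3 mm

For a hollow shaft with d_i/d_o = 0.661: τ_max = 16T/(π d_o³ (1−k⁴)), so d_o = [16T/(π τ_allow (1−k⁴))]^(1/3) = [16·340.0/(π·2.82×10^7·0.8091)]^(1/3) = 0.04234 m.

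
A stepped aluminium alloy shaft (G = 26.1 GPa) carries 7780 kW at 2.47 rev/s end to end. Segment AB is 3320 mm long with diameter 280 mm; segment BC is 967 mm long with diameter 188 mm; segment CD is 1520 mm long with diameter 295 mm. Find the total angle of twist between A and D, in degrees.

17.0°

ω = 2π·2.47 = 15.52 rad/s, so T = P/ω = 7780×10³ / 15.52 = 501300 N·m.
J_AB = π(0.280)⁴/32 = 6.03×10^-4 m⁴; J_BC = π(0.188)⁴/32 = 1.23×10^-4 m⁴; J_CD = π(0.295)⁴/32 = 7.44×10^-4 m⁴.
θ = (T/G)·Σ L_i/J_i = (501300/26.1×10⁹)·(3.32/6.03×10^-4 + 0.967/1.23×10^-4 + 1.52/7.44×10^-4) = 0.2964 rad.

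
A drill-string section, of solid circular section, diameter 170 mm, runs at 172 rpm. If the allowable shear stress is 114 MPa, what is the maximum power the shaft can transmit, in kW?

J = πd⁴/32 = π(0.170)⁴/32 = 8.200×10^-5 m⁴.
T_max = τ_allow·J/r = 1.14×10^8 × 8.200×10^-5 / 0.0850 = 110000 N·m.
ω = 2π·172/60 = 18.01 rad/s, so P_max = T_max·ω = 1.981×10^6 W.

1980 kW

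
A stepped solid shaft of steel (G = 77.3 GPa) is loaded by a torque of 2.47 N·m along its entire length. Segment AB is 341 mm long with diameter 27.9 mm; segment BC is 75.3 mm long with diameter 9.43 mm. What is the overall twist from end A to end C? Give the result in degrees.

J_AB = π(0.0279)⁴/32 = 5.95×10^-8 m⁴; J_BC = π(0.00943)⁴/32 = 7.76×10^-10 m⁴.
θ = (T/G)·Σ L_i/J_i = (2.470/77.3×10⁹)·(0.341/5.95×10^-8 + 0.0753/7.76×10^-10) = 3.282×10^-3 rad.

0.188°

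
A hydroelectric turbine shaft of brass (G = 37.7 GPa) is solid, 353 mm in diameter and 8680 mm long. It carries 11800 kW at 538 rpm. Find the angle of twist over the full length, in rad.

0.0316 rad

ω = 2π·538/60 = 56.34 rad/s, so T = P/ω = 11800×10³ / 56.34 = 209400 N·m.
J = πd⁴/32 = π(0.353)⁴/32 = 1.524×10^-3 m⁴.
θ = T·L/(G·J) = 209400 × 8.68 / (37.7×10⁹ × 1.524×10^-3) = 0.03163 rad.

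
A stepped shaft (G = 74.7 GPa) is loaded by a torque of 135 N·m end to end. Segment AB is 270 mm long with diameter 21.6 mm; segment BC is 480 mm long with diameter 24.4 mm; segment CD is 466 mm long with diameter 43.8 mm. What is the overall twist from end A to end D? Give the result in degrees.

J_AB = π(0.0216)⁴/32 = 2.14×10^-8 m⁴; J_BC = π(0.0244)⁴/32 = 3.48×10^-8 m⁴; J_CD = π(0.0438)⁴/32 = 3.61×10^-7 m⁴.
θ = (T/G)·Σ L_i/J_i = (135.0/74.7×10⁹)·(0.270/2.14×10^-8 + 0.480/3.48×10^-8 + 0.466/3.61×10^-7) = 0.05009 rad.

2.87°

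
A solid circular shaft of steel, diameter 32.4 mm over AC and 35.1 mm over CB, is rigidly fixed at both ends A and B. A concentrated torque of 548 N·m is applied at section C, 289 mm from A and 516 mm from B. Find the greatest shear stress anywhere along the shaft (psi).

6720 psi

Compatibility: T_A·a/J_AC = T_B·b/J_CB with T_A + T_B = T₀.
J_AC = 1.08×10^-7 m⁴, J_CB = 1.49×10^-7 m⁴, so T_A = T₀·(J_AC/a)/((J_AC/a)+(J_CB/b)) = 309.4 N·m, T_B = 238.6 N·m.
τ in each portion: τ_AC = 4.63×10^7 Pa, τ_CB = 2.81×10^7 Pa; maximum is in AC.
τ_max = T_AC·r/J = 309.4·0.0162/1.08×10^-7 = 4.632×10^7 Pa.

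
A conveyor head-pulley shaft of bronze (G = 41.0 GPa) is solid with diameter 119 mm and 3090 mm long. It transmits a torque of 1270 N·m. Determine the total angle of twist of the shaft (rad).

J = πd⁴/32 = π(0.119)⁴/32 = 1.969×10^-5 m⁴.
θ = T·L/(G·J) = 1270 × 3.09 / (41.0×10⁹ × 1.969×10^-5) = 4.862×10^-3 rad.

0.00486 rad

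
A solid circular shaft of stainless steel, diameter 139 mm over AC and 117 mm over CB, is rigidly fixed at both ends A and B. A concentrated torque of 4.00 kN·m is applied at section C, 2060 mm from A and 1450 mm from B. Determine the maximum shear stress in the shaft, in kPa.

5290 kPa

Compatibility: T_A·a/J_AC = T_B·b/J_CB with T_A + T_B = T₀.
J_AC = 3.66×10^-5 m⁴, J_CB = 1.84×10^-5 m⁴, so T_A = T₀·(J_AC/a)/((J_AC/a)+(J_CB/b)) = 2335 N·m, T_B = 1665 N·m.
τ in each portion: τ_AC = 4.43×10^6 Pa, τ_CB = 5.29×10^6 Pa; maximum is in CB.
τ_max = T_CB·r/J = 1665·0.0585/1.84×10^-5 = 5.295×10^6 Pa.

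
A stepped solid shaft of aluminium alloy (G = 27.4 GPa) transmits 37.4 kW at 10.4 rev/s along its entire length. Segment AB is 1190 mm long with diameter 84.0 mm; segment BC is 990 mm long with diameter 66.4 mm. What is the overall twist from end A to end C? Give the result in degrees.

ω = 2π·10.4 = 65.35 rad/s, so T = P/ω = 37.4×10³ / 65.35 = 572.3 N·m.
J_AB = π(0.0840)⁴/32 = 4.89×10^-6 m⁴; J_BC = π(0.0664)⁴/32 = 1.91×10^-6 m⁴.
θ = (T/G)·Σ L_i/J_i = (572.3/27.4×10⁹)·(1.19/4.89×10^-6 + 0.990/1.91×10^-6) = 0.01592 rad.

0.912°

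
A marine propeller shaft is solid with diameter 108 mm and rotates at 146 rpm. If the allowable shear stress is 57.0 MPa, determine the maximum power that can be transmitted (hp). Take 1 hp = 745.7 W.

J = πd⁴/32 = π(0.108)⁴/32 = 1.336×10^-5 m⁴.
T_max = τ_allow·J/r = 5.70×10^7 × 1.336×10^-5 / 0.0540 = 14100 N·m.
ω = 2π·146/60 = 15.29 rad/s, so P_max = T_max·ω = 2.156×10^5 W.

289 hp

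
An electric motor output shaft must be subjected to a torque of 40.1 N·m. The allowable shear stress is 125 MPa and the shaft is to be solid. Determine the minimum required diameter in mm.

For a solid shaft τ_max = 16T/(πd³), so d = (16T/(π τ_allow))^(1/3) = (16·40.10/(π·1.25×10^8))^(1/3) = 0.01178 m.

11.8 mm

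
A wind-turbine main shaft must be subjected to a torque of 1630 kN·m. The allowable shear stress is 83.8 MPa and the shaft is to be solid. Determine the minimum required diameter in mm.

For a solid shaft τ_max = 16T/(πd³), so d = (16T/(π τ_allow))^(1/3) = (16·1.630e6/(π·8.38×10^7))^(1/3) = 0.4627 m.

463 mm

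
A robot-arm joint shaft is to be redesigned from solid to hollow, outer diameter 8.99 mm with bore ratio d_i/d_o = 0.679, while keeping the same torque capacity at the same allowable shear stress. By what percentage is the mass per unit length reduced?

36.8 %

Equal τ_max and T ⇒ the solid shaft needs d_s³ = d_o³(1−k⁴), so d_s = 8.99·(1−0.679⁴)^(1/3) = 8.302 mm.
Area ratio A_h/A_s = d_o²(1−k²)/d_s² = (1−k²)/(1−k⁴)^(2/3) = 0.6320.
Mass saving = 1 − 0.6320 = 36.8 %.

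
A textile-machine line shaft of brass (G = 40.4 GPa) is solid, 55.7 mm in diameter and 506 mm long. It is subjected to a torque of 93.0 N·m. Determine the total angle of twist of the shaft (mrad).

1.23 mrad

J = πd⁴/32 = π(0.0557)⁴/32 = 9.450×10^-7 m⁴.
θ = T·L/(G·J) = 93.00 × 0.506 / (40.4×10⁹ × 9.450×10^-7) = 1.233×10^-3 rad.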